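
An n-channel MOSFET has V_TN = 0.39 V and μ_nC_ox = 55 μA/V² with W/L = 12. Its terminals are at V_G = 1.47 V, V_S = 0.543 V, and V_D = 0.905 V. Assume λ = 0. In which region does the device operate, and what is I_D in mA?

V_GS = V_G − V_S = 1.47 − 0.543 = 0.927 V; V_DS = V_D − V_S = 0.905 − 0.543 = 0.362 V.
k_n = μ_nC_ox · (W/L) = 0.66 mA/V².
V_ov = V_GS − V_TN = 0.927 − 0.39 = 0.537 V.
Since V_DS = 0.362 V < V_ov = 0.537 V, the device is in the triode region.
I_D = k_n [V_ov · V_DS − ½ V_DS²] = 0.66 × [0.537 × 0.362 − 0.5 × 0.362²] = 0.0851 mA.

Triode; I_D = 0.0851 mA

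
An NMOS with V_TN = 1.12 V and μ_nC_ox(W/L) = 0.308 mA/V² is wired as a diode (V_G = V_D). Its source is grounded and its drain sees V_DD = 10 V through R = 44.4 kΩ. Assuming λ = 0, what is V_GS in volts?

With gate tied to drain, V_GS = V_DS ≥ V_GS − V_TN, so the device is in saturation.
KCL at the drain: ½ k_n (V_GS − V_TN)² = (V_DD − V_GS)/R.
Let x = V_GS − 1.12. Then 6.84 x² + x − 8.88 = 0, giving x = 1.07 V (positive root), so V_GS = 2.19 V.
I_D = (V_DD − V_GS)/R = (10 − 2.19) / 44.4 = 0.176 mA.

V_GS = 2.19 V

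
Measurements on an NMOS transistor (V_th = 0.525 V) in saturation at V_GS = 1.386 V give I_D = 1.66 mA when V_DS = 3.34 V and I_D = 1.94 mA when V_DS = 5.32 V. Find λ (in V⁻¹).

With V_GS fixed, I_D ∝ (1 + λ V_DS) in saturation, so I_D2/I_D1 = (1 + λ V_DS2)/(1 + λ V_DS1).
1.94/1.66 = 1.169 = (1 + 5.32 λ)/(1 + 3.34 λ).
Solving: λ (I_D1 V_DS2 − I_D2 V_DS1) = I_D2 − I_D1, so λ = (1.94 − 1.66) / (1.66 × 5.32 − 1.94 × 3.34) = 0.28 / 2.35 = 0.119 V⁻¹.

λ = 0.119 V⁻¹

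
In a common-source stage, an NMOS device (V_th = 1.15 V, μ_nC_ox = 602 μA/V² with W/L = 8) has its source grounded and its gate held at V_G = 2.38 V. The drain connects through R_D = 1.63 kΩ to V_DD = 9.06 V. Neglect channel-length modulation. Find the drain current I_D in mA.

V_GS = V_G = 2.38 V, so V_ov = 2.38 − 1.15 = 1.23 V.
k_n = μ_nC_ox · (W/L) = 4.816 mA/V².
Assume saturation: I_D = ½ k_n V_ov² = 0.5 × 4.816 × 1.23² = 3.64 mA, giving V_DS = V_DD − I_D R_D = 9.06 − 3.64 × 1.63 = 3.12 V.
V_DS = 3.12 V ≥ V_ov = 1.23 V, confirming saturation.

I_D = 3.64 mA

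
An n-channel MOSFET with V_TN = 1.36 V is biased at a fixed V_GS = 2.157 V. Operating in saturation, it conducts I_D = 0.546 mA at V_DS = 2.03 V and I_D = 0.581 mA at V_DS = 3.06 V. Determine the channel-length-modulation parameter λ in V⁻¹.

With V_GS fixed, I_D ∝ (1 + λ V_DS) in saturation, so I_D2/I_D1 = (1 + λ V_DS2)/(1 + λ V_DS1).
0.581/0.546 = 1.064 = (1 + 3.06 λ)/(1 + 2.03 λ).
Solving: λ (I_D1 V_DS2 − I_D2 V_DS1) = I_D2 − I_D1, so λ = (0.581 − 0.546) / (0.546 × 3.06 − 0.581 × 2.03) = 0.035 / 0.491 = 0.0712 V⁻¹.

λ = 0.0712 V⁻¹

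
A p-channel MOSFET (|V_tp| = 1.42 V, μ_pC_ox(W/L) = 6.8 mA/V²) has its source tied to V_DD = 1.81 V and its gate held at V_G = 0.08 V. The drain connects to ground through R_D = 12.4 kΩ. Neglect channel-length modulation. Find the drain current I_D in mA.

V_SG = V_DD − V_G = 1.81 − 0.08 = 1.73 V, so V_ov = 1.73 − 1.42 = 0.31 V.
Assume saturation: I_D = ½ k_p V_ov² = 0.5 × 6.8 × 0.31² = 0.327 mA, giving V_SD = V_DD − I_D R_D = 1.81 − 0.327 × 12.4 = -2.24 V.
But -2.24 V < V_ov = 0.31 V, so the device is actually in triode.
In triode I_D = k_p[V_ov V_SD − ½ V_SD²] and I_D = (V_DD − V_SD)/R_D. Equating: 42.2 V_SD² − 27.14 V_SD + 1.81 = 0, giving V_SD = 0.0756 V (the root below V_ov).
I_D = (1.81 − 0.0756) / 12.4 = 0.14 mA.

I_D = 0.140 mA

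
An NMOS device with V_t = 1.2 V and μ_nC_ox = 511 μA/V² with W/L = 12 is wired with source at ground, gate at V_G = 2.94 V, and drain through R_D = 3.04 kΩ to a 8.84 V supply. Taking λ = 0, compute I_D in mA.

I_D = 2.81 mA

V_GS = V_G = 2.94 V, so V_ov = 2.94 − 1.2 = 1.74 V.
k_n = μ_nC_ox · (W/L) = 6.132 mA/V².
Assume saturation: I_D = ½ k_n V_ov² = 0.5 × 6.132 × 1.74² = 9.28 mA, giving V_DS = V_DD − I_D R_D = 8.84 − 9.28 × 3.04 = -19.4 V.
But -19.4 V < V_ov = 1.74 V, so the device is actually in triode.
In triode I_D = k_n[V_ov V_DS − ½ V_DS²] and I_D = (V_DD − V_DS)/R_D. Equating: 9.32 V_DS² − 33.44 V_DS + 8.84 = 0, giving V_DS = 0.287 V (the root below V_ov).
I_D = (8.84 − 0.287) / 3.04 = 2.81 mA.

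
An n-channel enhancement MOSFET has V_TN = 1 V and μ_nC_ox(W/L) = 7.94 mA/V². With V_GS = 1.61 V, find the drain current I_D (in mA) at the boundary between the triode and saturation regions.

I_D = 1.48 mA

At the boundary V_DS = V_ov = V_GS − V_TN = 1.61 − 1 = 0.61 V.
I_D = ½ k_n V_ov² = 0.5 × 7.94 × 0.61² = 1.48 mA.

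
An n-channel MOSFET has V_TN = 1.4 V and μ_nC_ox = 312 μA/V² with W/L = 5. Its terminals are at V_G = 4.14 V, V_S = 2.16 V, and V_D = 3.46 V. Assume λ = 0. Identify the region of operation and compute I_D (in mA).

V_GS = V_G − V_S = 4.14 − 2.16 = 1.98 V; V_DS = V_D − V_S = 3.46 − 2.16 = 1.3 V.
k_n = μ_nC_ox · (W/L) = 1.56 mA/V².
V_ov = V_GS − V_TN = 1.98 − 1.4 = 0.58 V.
Since V_DS = 1.3 V ≥ V_ov = 0.58 V, the device is in saturation.
I_D = ½ k_n V_ov² = 0.5 × 1.56 × 0.58² = 0.262 mA.

Saturation; I_D = 0.262 mA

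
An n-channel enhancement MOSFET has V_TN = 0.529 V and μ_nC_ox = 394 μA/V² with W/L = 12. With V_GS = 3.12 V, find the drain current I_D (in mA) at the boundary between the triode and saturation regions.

At the boundary V_DS = V_ov = V_GS − V_TN = 3.12 − 0.529 = 2.59 V.
k_n = μ_nC_ox · (W/L) = 4.728 mA/V².
I_D = ½ k_n V_ov² = 0.5 × 4.728 × 2.59² = 15.9 mA.

I_D = 15.9 mA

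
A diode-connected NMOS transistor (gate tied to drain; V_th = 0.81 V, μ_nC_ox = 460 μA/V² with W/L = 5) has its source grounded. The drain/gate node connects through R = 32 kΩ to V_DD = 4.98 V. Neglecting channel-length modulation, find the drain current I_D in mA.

With gate tied to drain, V_GS = V_DS ≥ V_GS − V_th, so the device is in saturation.
k_n = μ_nC_ox · (W/L) = 2.3 mA/V².
KCL at the drain: ½ k_n (V_GS − V_th)² = (V_DD − V_GS)/R.
Let x = V_GS − 0.81. Then 36.8 x² + x − 4.17 = 0, giving x = 0.323 V (positive root), so V_GS = 1.13 V.
I_D = (V_DD − V_GS)/R = (4.98 − 1.13) / 32 = 0.12 mA.

I_D = 0.120 mA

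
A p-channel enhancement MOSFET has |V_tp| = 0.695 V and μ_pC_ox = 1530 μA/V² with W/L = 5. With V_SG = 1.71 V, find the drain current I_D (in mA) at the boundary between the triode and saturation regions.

I_D = 3.94 mA

At the boundary V_SD = V_ov = V_SG − |V_tp| = 1.71 − 0.695 = 1.02 V.
k_p = μ_pC_ox · (W/L) = 7.65 mA/V².
I_D = ½ k_p V_ov² = 0.5 × 7.65 × 1.02² = 3.94 mA.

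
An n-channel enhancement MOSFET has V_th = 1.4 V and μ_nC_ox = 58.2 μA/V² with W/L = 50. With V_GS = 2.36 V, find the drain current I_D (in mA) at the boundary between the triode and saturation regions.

I_D = 1.34 mA

At the boundary V_DS = V_ov = V_GS − V_th = 2.36 − 1.4 = 0.96 V.
k_n = μ_nC_ox · (W/L) = 2.91 mA/V².
I_D = ½ k_n V_ov² = 0.5 × 2.91 × 0.96² = 1.34 mA.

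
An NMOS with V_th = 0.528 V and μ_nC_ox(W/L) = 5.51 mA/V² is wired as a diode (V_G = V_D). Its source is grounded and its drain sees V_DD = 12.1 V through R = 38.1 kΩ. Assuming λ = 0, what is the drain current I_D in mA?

With gate tied to drain, V_GS = V_DS ≥ V_GS − V_th, so the device is in saturation.
KCL at the drain: ½ k_n (V_GS − V_th)² = (V_DD − V_GS)/R.
Let x = V_GS − 0.528. Then 105 x² + x − 11.57 = 0, giving x = 0.327 V (positive root), so V_GS = 0.855 V.
I_D = (V_DD − V_GS)/R = (12.1 − 0.855) / 38.1 = 0.295 mA.

I_D = 0.295 mA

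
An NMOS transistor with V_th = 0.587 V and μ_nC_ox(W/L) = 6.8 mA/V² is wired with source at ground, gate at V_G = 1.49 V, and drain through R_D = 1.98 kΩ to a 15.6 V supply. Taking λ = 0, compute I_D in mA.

I_D = 2.77 mA

V_GS = V_G = 1.49 V, so V_ov = 1.49 − 0.587 = 0.903 V.
Assume saturation: I_D = ½ k_n V_ov² = 0.5 × 6.8 × 0.903² = 2.77 mA, giving V_DS = V_DD − I_D R_D = 15.6 − 2.77 × 1.98 = 10.1 V.
V_DS = 10.1 V ≥ V_ov = 0.903 V, confirming saturation.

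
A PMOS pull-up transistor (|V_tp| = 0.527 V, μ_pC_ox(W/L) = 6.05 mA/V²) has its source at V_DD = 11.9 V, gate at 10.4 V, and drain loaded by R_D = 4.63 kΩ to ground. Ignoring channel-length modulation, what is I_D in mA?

V_SG = V_DD − V_G = 11.9 − 10.4 = 1.5 V, so V_ov = 1.5 − 0.527 = 0.973 V.
Assume saturation: I_D = ½ k_p V_ov² = 0.5 × 6.05 × 0.973² = 2.86 mA, giving V_SD = V_DD − I_D R_D = 11.9 − 2.86 × 4.63 = -1.36 V.
But -1.36 V < V_ov = 0.973 V, so the device is actually in triode.
In triode I_D = k_p[V_ov V_SD − ½ V_SD²] and I_D = (V_DD − V_SD)/R_D. Equating: 14 V_SD² − 28.26 V_SD + 11.9 = 0, giving V_SD = 0.599 V (the root below V_ov).
I_D = (11.9 − 0.599) / 4.63 = 2.44 mA.

I_D = 2.44 mA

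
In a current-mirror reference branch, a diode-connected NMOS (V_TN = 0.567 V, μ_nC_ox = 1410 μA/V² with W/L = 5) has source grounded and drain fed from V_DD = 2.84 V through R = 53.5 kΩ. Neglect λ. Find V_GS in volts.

V_GS = 0.674 V

With gate tied to drain, V_GS = V_DS ≥ V_GS − V_TN, so the device is in saturation.
k_n = μ_nC_ox · (W/L) = 7.05 mA/V².
KCL at the drain: ½ k_n (V_GS − V_TN)² = (V_DD − V_GS)/R.
Let x = V_GS − 0.567. Then 189 x² + x − 2.273 = 0, giving x = 0.107 V (positive root), so V_GS = 0.674 V.
I_D = (V_DD − V_GS)/R = (2.84 − 0.674) / 53.5 = 0.0405 mA.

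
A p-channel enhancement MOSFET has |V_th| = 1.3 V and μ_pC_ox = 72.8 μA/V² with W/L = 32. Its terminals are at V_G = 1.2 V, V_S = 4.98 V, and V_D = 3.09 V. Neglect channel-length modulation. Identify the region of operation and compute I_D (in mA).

Triode; I_D = 6.76 mA

V_SG = V_S − V_G = 4.98 − 1.2 = 3.78 V; V_SD = V_S − V_D = 4.98 − 3.09 = 1.89 V.
k_p = μ_pC_ox · (W/L) = 2.33 mA/V².
V_ov = V_SG − |V_th| = 3.78 − 1.3 = 2.48 V.
Since V_SD = 1.89 V < V_ov = 2.48 V, the device is in the triode region.
I_D = k_p [V_ov · V_SD − ½ V_SD²] = 2.33 × [2.48 × 1.89 − 0.5 × 1.89²] = 6.76 mA.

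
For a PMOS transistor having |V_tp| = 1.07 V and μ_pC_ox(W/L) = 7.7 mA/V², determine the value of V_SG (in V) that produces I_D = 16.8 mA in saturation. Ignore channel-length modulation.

In saturation I_D = ½ k_p (V_SG − |V_tp|)², so V_SG − |V_tp| = √(2 I_D / k_p) = √(2 × 16.8 / 7.7) = 2.09 V.
V_SG = 1.07 + 2.09 = 3.16 V.

V_SG = 3.16 V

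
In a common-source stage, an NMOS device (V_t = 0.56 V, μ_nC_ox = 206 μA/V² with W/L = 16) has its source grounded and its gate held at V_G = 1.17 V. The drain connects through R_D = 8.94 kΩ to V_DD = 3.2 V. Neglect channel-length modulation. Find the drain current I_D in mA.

I_D = 0.336 mA

V_GS = V_G = 1.17 V, so V_ov = 1.17 − 0.56 = 0.61 V.
k_n = μ_nC_ox · (W/L) = 3.296 mA/V².
Assume saturation: I_D = ½ k_n V_ov² = 0.5 × 3.296 × 0.61² = 0.613 mA, giving V_DS = V_DD − I_D R_D = 3.2 − 0.613 × 8.94 = -2.28 V.
But -2.28 V < V_ov = 0.61 V, so the device is actually in triode.
In triode I_D = k_n[V_ov V_DS − ½ V_DS²] and I_D = (V_DD − V_DS)/R_D. Equating: 14.7 V_DS² − 18.97 V_DS + 3.2 = 0, giving V_DS = 0.2 V (the root below V_ov).
I_D = (3.2 − 0.2) / 8.94 = 0.336 mA.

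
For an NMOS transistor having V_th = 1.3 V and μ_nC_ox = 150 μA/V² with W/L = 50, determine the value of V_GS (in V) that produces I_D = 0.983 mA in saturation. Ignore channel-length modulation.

k_n = μ_nC_ox · (W/L) = 7.5 mA/V².
In saturation I_D = ½ k_n (V_GS − V_th)², so V_GS − V_th = √(2 I_D / k_n) = √(2 × 0.983 / 7.5) = 0.512 V.
V_GS = 1.3 + 0.512 = 1.81 V.

V_GS = 1.81 V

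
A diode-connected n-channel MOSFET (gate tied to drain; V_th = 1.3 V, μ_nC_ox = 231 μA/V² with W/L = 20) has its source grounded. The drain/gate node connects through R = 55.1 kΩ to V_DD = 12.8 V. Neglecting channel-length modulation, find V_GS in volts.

With gate tied to drain, V_GS = V_DS ≥ V_GS − V_th, so the device is in saturation.
k_n = μ_nC_ox · (W/L) = 4.62 mA/V².
KCL at the drain: ½ k_n (V_GS − V_th)² = (V_DD − V_GS)/R.
Let x = V_GS − 1.3. Then 127 x² + x − 11.5 = 0, giving x = 0.297 V (positive root), so V_GS = 1.6 V.
I_D = (V_DD − V_GS)/R = (12.8 − 1.6) / 55.1 = 0.203 mA.

V_GS = 1.60 V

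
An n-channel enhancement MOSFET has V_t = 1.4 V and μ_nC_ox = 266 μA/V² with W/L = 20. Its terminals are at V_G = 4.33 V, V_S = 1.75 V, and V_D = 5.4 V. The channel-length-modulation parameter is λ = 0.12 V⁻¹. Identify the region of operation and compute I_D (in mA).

V_GS = V_G − V_S = 4.33 − 1.75 = 2.58 V; V_DS = V_D − V_S = 5.4 − 1.75 = 3.65 V.
k_n = μ_nC_ox · (W/L) = 5.32 mA/V².
V_ov = V_GS − V_t = 2.58 − 1.4 = 1.18 V.
Since V_DS = 3.65 V ≥ V_ov = 1.18 V, the device is in saturation.
I_D = ½ k_n V_ov² (1 + λ V_DS) = 0.5 × 5.32 × 1.18² × (1 + 0.12 × 3.65) = 5.33 mA.

Saturation; I_D = 5.33 mA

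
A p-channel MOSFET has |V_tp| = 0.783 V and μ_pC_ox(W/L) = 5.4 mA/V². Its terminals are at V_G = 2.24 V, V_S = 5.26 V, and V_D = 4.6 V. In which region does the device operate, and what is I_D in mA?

V_SG = V_S − V_G = 5.26 − 2.24 = 3.02 V; V_SD = V_S − V_D = 5.26 − 4.6 = 0.66 V.
V_ov = V_SG − |V_tp| = 3.02 − 0.783 = 2.24 V.
Since V_SD = 0.66 V < V_ov = 2.24 V, the device is in the triode region.
I_D = k_p [V_ov · V_SD − ½ V_SD²] = 5.4 × [2.24 × 0.66 − 0.5 × 0.66²] = 6.8 mA.

Triode; I_D = 6.80 mA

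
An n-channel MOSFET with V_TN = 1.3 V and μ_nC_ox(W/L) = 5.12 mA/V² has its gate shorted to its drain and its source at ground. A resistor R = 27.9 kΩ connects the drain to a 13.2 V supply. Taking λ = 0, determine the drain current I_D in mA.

I_D = 0.412 mA

With gate tied to drain, V_GS = V_DS ≥ V_GS − V_TN, so the device is in saturation.
KCL at the drain: ½ k_n (V_GS − V_TN)² = (V_DD − V_GS)/R.
Let x = V_GS − 1.3. Then 71.4 x² + x − 11.9 = 0, giving x = 0.401 V (positive root), so V_GS = 1.7 V.
I_D = (V_DD − V_GS)/R = (13.2 − 1.7) / 27.9 = 0.412 mA.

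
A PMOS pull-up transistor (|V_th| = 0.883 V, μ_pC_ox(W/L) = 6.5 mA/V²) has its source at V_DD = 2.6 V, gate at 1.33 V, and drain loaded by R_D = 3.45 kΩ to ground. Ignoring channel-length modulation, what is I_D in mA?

I_D = 0.487 mA

V_SG = V_DD − V_G = 2.6 − 1.33 = 1.27 V, so V_ov = 1.27 − 0.883 = 0.387 V.
Assume saturation: I_D = ½ k_p V_ov² = 0.5 × 6.5 × 0.387² = 0.487 mA, giving V_SD = V_DD − I_D R_D = 2.6 − 0.487 × 3.45 = 0.921 V.
V_SD = 0.921 V ≥ V_ov = 0.387 V, confirming saturation.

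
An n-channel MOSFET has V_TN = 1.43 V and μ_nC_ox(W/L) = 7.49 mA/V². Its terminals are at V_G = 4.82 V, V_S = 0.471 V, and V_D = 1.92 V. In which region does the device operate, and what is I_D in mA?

V_GS = V_G − V_S = 4.82 − 0.471 = 4.35 V; V_DS = V_D − V_S = 1.92 − 0.471 = 1.45 V.
V_ov = V_GS − V_TN = 4.35 − 1.43 = 2.92 V.
Since V_DS = 1.45 V < V_ov = 2.92 V, the device is in the triode region.
I_D = k_n [V_ov · V_DS − ½ V_DS²] = 7.49 × [2.92 × 1.45 − 0.5 × 1.45²] = 23.8 mA.

Triode; I_D = 23.8 mA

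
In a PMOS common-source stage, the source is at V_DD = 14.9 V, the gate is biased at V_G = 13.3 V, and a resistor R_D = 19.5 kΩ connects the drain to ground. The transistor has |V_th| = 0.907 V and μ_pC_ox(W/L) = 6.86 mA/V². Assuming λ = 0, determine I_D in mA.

V_SG = V_DD − V_G = 14.9 − 13.3 = 1.6 V, so V_ov = 1.6 − 0.907 = 0.693 V.
Assume saturation: I_D = ½ k_p V_ov² = 0.5 × 6.86 × 0.693² = 1.65 mA, giving V_SD = V_DD − I_D R_D = 14.9 − 1.65 × 19.5 = -17.2 V.
But -17.2 V < V_ov = 0.693 V, so the device is actually in triode.
In triode I_D = k_p[V_ov V_SD − ½ V_SD²] and I_D = (V_DD − V_SD)/R_D. Equating: 66.9 V_SD² − 93.7 V_SD + 14.9 = 0, giving V_SD = 0.183 V (the root below V_ov).
I_D = (14.9 − 0.183) / 19.5 = 0.755 mA.

I_D = 0.755 mA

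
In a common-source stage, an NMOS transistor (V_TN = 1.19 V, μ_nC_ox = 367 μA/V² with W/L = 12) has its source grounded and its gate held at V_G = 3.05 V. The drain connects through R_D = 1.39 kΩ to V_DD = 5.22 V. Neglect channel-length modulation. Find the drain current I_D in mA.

V_GS = V_G = 3.05 V, so V_ov = 3.05 − 1.19 = 1.86 V.
k_n = μ_nC_ox · (W/L) = 4.404 mA/V².
Assume saturation: I_D = ½ k_n V_ov² = 0.5 × 4.404 × 1.86² = 7.62 mA, giving V_DS = V_DD − I_D R_D = 5.22 − 7.62 × 1.39 = -5.37 V.
But -5.37 V < V_ov = 1.86 V, so the device is actually in triode.
In triode I_D = k_n[V_ov V_DS − ½ V_DS²] and I_D = (V_DD − V_DS)/R_D. Equating: 3.06 V_DS² − 12.39 V_DS + 5.22 = 0, giving V_DS = 0.478 V (the root below V_ov).
I_D = (5.22 − 0.478) / 1.39 = 3.41 mA.

I_D = 3.41 mA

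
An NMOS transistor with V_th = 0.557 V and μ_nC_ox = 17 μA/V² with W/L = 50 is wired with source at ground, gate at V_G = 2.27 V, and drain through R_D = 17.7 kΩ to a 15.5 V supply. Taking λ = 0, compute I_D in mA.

V_GS = V_G = 2.27 V, so V_ov = 2.27 − 0.557 = 1.71 V.
k_n = μ_nC_ox · (W/L) = 0.85 mA/V².
Assume saturation: I_D = ½ k_n V_ov² = 0.5 × 0.85 × 1.71² = 1.25 mA, giving V_DS = V_DD − I_D R_D = 15.5 − 1.25 × 17.7 = -6.57 V.
But -6.57 V < V_ov = 1.71 V, so the device is actually in triode.
In triode I_D = k_n[V_ov V_DS − ½ V_DS²] and I_D = (V_DD − V_DS)/R_D. Equating: 7.52 V_DS² − 26.77 V_DS + 15.5 = 0, giving V_DS = 0.728 V (the root below V_ov).
I_D = (15.5 − 0.728) / 17.7 = 0.835 mA.

I_D = 0.835 mA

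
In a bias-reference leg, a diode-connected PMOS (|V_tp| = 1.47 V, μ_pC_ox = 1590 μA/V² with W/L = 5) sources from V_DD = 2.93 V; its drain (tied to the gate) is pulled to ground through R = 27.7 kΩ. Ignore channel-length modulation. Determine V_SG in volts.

With gate tied to drain, V_SG = V_SD ≥ V_SG − |V_tp|, so the device is in saturation.
k_p = μ_pC_ox · (W/L) = 7.95 mA/V².
KCL at the drain: ½ k_p (V_SG − |V_tp|)² = (V_DD − V_SG)/R.
Let x = V_SG − 1.47. Then 110 x² + x − 1.46 = 0, giving x = 0.111 V (positive root), so V_SG = 1.58 V.
I_D = (V_DD − V_SG)/R = (2.93 − 1.58) / 27.7 = 0.0487 mA.

V_SG = 1.58 V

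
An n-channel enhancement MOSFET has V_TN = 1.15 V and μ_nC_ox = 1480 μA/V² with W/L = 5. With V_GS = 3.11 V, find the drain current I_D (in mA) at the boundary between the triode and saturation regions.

At the boundary V_DS = V_ov = V_GS − V_TN = 3.11 − 1.15 = 1.96 V.
k_n = μ_nC_ox · (W/L) = 7.4 mA/V².
I_D = ½ k_n V_ov² = 0.5 × 7.4 × 1.96² = 14.2 mA.

I_D = 14.2 mA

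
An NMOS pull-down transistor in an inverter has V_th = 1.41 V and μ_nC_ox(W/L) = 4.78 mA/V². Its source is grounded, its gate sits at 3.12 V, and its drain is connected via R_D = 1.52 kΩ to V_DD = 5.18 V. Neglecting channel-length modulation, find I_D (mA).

I_D = 3.12 mA

V_GS = V_G = 3.12 V, so V_ov = 3.12 − 1.41 = 1.71 V.
Assume saturation: I_D = ½ k_n V_ov² = 0.5 × 4.78 × 1.71² = 6.99 mA, giving V_DS = V_DD − I_D R_D = 5.18 − 6.99 × 1.52 = -5.44 V.
But -5.44 V < V_ov = 1.71 V, so the device is actually in triode.
In triode I_D = k_n[V_ov V_DS − ½ V_DS²] and I_D = (V_DD − V_DS)/R_D. Equating: 3.63 V_DS² − 13.42 V_DS + 5.18 = 0, giving V_DS = 0.438 V (the root below V_ov).
I_D = (5.18 − 0.438) / 1.52 = 3.12 mA.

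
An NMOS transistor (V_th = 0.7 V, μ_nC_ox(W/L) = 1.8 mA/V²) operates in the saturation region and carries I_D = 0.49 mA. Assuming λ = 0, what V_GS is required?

V_GS = 1.44 V

In saturation I_D = ½ k_n (V_GS − V_th)², so V_GS − V_th = √(2 I_D / k_n) = √(2 × 0.49 / 1.8) = 0.738 V.
V_GS = 0.7 + 0.738 = 1.44 V.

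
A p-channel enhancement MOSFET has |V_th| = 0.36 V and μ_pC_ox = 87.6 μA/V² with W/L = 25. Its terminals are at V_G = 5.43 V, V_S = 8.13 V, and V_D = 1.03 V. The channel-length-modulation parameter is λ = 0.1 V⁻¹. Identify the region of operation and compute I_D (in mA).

V_SG = V_S − V_G = 8.13 − 5.43 = 2.7 V; V_SD = V_S − V_D = 8.13 − 1.03 = 7.1 V.
k_p = μ_pC_ox · (W/L) = 2.19 mA/V².
V_ov = V_SG − |V_th| = 2.7 − 0.36 = 2.34 V.
Since V_SD = 7.1 V ≥ V_ov = 2.34 V, the device is in saturation.
I_D = ½ k_p V_ov² (1 + λ V_SD) = 0.5 × 2.19 × 2.34² × (1 + 0.1 × 7.1) = 10.3 mA.

Saturation; I_D = 10.3 mA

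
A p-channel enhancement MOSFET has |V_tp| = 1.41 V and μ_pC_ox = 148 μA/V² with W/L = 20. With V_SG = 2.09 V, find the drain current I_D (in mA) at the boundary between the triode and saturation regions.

I_D = 0.684 mA

At the boundary V_SD = V_ov = V_SG − |V_tp| = 2.09 − 1.41 = 0.68 V.
k_p = μ_pC_ox · (W/L) = 2.96 mA/V².
I_D = ½ k_p V_ov² = 0.5 × 2.96 × 0.68² = 0.684 mA.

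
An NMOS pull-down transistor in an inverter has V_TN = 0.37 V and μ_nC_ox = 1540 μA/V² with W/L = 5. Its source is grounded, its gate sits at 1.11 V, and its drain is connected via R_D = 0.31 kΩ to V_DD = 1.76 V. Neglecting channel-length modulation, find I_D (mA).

V_GS = V_G = 1.11 V, so V_ov = 1.11 − 0.37 = 0.74 V.
k_n = μ_nC_ox · (W/L) = 7.7 mA/V².
Assume saturation: I_D = ½ k_n V_ov² = 0.5 × 7.7 × 0.74² = 2.11 mA, giving V_DS = V_DD − I_D R_D = 1.76 − 2.11 × 0.31 = 1.11 V.
V_DS = 1.11 V ≥ V_ov = 0.74 V, confirming saturation.

I_D = 2.11 mA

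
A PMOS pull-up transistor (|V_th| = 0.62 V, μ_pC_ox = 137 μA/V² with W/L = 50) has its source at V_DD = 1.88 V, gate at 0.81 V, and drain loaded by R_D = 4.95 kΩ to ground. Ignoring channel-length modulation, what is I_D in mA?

V_SG = V_DD − V_G = 1.88 − 0.81 = 1.07 V, so V_ov = 1.07 − 0.62 = 0.45 V.
k_p = μ_pC_ox · (W/L) = 6.85 mA/V².
Assume saturation: I_D = ½ k_p V_ov² = 0.5 × 6.85 × 0.45² = 0.694 mA, giving V_SD = V_DD − I_D R_D = 1.88 − 0.694 × 4.95 = -1.55 V.
But -1.55 V < V_ov = 0.45 V, so the device is actually in triode.
In triode I_D = k_p[V_ov V_SD − ½ V_SD²] and I_D = (V_DD − V_SD)/R_D. Equating: 17 V_SD² − 16.26 V_SD + 1.88 = 0, giving V_SD = 0.134 V (the root below V_ov).
I_D = (1.88 − 0.134) / 4.95 = 0.353 mA.

I_D = 0.353 mA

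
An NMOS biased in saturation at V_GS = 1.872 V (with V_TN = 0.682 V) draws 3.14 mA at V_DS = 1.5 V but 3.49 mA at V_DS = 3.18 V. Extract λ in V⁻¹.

λ = 0.0737 V⁻¹

With V_GS fixed, I_D ∝ (1 + λ V_DS) in saturation, so I_D2/I_D1 = (1 + λ V_DS2)/(1 + λ V_DS1).
3.49/3.14 = 1.111 = (1 + 3.18 λ)/(1 + 1.5 λ).
Solving: λ (I_D1 V_DS2 − I_D2 V_DS1) = I_D2 − I_D1, so λ = (3.49 − 3.14) / (3.14 × 3.18 − 3.49 × 1.5) = 0.35 / 4.75 = 0.0737 V⁻¹.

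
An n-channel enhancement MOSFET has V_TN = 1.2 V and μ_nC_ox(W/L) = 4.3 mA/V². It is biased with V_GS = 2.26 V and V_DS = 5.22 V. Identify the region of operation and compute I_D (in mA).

Saturation; I_D = 2.42 mA

V_ov = V_GS − V_TN = 2.26 − 1.2 = 1.06 V.
Since V_DS = 5.22 V ≥ V_ov = 1.06 V, the device is in saturation.
I_D = ½ k_n V_ov² = 0.5 × 4.3 × 1.06² = 2.42 mA.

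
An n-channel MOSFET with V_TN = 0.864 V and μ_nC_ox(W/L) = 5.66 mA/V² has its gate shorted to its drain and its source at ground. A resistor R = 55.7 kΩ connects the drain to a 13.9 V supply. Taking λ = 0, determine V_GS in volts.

With gate tied to drain, V_GS = V_DS ≥ V_GS − V_TN, so the device is in saturation.
KCL at the drain: ½ k_n (V_GS − V_TN)² = (V_DD − V_GS)/R.
Let x = V_GS − 0.864. Then 158 x² + x − 13.04 = 0, giving x = 0.284 V (positive root), so V_GS = 1.15 V.
I_D = (V_DD − V_GS)/R = (13.9 − 1.15) / 55.7 = 0.229 mA.

V_GS = 1.15 V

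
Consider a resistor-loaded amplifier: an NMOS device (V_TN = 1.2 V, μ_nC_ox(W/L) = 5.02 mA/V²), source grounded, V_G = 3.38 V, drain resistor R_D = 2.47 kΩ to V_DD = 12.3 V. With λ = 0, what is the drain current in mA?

V_GS = V_G = 3.38 V, so V_ov = 3.38 − 1.2 = 2.18 V.
Assume saturation: I_D = ½ k_n V_ov² = 0.5 × 5.02 × 2.18² = 11.9 mA, giving V_DS = V_DD − I_D R_D = 12.3 − 11.9 × 2.47 = -17.2 V.
But -17.2 V < V_ov = 2.18 V, so the device is actually in triode.
In triode I_D = k_n[V_ov V_DS − ½ V_DS²] and I_D = (V_DD − V_DS)/R_D. Equating: 6.2 V_DS² − 28.03 V_DS + 12.3 = 0, giving V_DS = 0.492 V (the root below V_ov).
I_D = (12.3 − 0.492) / 2.47 = 4.78 mA.

I_D = 4.78 mA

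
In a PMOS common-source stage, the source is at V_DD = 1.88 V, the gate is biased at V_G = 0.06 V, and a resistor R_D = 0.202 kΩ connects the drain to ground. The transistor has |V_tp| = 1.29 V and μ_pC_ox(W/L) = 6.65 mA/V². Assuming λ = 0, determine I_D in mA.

V_SG = V_DD − V_G = 1.88 − 0.06 = 1.82 V, so V_ov = 1.82 − 1.29 = 0.53 V.
Assume saturation: I_D = ½ k_p V_ov² = 0.5 × 6.65 × 0.53² = 0.934 mA, giving V_SD = V_DD − I_D R_D = 1.88 − 0.934 × 0.202 = 1.69 V.
V_SD = 1.69 V ≥ V_ov = 0.53 V, confirming saturation.

I_D = 0.934 mA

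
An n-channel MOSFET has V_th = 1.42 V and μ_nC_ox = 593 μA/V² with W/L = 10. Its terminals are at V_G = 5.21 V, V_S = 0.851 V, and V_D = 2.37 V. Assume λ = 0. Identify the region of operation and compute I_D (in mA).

Triode; I_D = 19.6 mA

V_GS = V_G − V_S = 5.21 − 0.851 = 4.36 V; V_DS = V_D − V_S = 2.37 − 0.851 = 1.52 V.
k_n = μ_nC_ox · (W/L) = 5.93 mA/V².
V_ov = V_GS − V_th = 4.36 − 1.42 = 2.94 V.
Since V_DS = 1.52 V < V_ov = 2.94 V, the device is in the triode region.
I_D = k_n [V_ov · V_DS − ½ V_DS²] = 5.93 × [2.94 × 1.52 − 0.5 × 1.52²] = 19.6 mA.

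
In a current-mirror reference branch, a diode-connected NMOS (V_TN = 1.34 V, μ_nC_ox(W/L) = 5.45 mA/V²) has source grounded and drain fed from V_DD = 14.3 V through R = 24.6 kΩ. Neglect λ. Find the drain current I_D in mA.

With gate tied to drain, V_GS = V_DS ≥ V_GS − V_TN, so the device is in saturation.
KCL at the drain: ½ k_n (V_GS − V_TN)² = (V_DD − V_GS)/R.
Let x = V_GS − 1.34. Then 67 x² + x − 12.96 = 0, giving x = 0.432 V (positive root), so V_GS = 1.77 V.
I_D = (V_DD − V_GS)/R = (14.3 − 1.77) / 24.6 = 0.509 mA.

I_D = 0.509 mA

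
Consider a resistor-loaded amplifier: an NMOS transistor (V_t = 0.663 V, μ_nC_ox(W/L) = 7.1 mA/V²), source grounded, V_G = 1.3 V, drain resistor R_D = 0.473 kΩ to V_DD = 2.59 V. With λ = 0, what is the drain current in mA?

V_GS = V_G = 1.3 V, so V_ov = 1.3 − 0.663 = 0.637 V.
Assume saturation: I_D = ½ k_n V_ov² = 0.5 × 7.1 × 0.637² = 1.44 mA, giving V_DS = V_DD − I_D R_D = 2.59 − 1.44 × 0.473 = 1.91 V.
V_DS = 1.91 V ≥ V_ov = 0.637 V, confirming saturation.

I_D = 1.44 mA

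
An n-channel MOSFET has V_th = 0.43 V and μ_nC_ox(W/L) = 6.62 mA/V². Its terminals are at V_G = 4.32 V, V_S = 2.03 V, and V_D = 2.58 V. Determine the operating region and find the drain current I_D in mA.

Triode; I_D = 5.77 mA

V_GS = V_G − V_S = 4.32 − 2.03 = 2.29 V; V_DS = V_D − V_S = 2.58 − 2.03 = 0.55 V.
V_ov = V_GS − V_th = 2.29 − 0.43 = 1.86 V.
Since V_DS = 0.55 V < V_ov = 1.86 V, the device is in the triode region.
I_D = k_n [V_ov · V_DS − ½ V_DS²] = 6.62 × [1.86 × 0.55 − 0.5 × 0.55²] = 5.77 mA.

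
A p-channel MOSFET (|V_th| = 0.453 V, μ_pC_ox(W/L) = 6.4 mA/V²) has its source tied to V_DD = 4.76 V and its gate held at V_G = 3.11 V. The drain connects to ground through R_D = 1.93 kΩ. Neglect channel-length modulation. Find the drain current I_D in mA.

V_SG = V_DD − V_G = 4.76 − 3.11 = 1.65 V, so V_ov = 1.65 − 0.453 = 1.2 V.
Assume saturation: I_D = ½ k_p V_ov² = 0.5 × 6.4 × 1.2² = 4.58 mA, giving V_SD = V_DD − I_D R_D = 4.76 − 4.58 × 1.93 = -4.09 V.
But -4.09 V < V_ov = 1.2 V, so the device is actually in triode.
In triode I_D = k_p[V_ov V_SD − ½ V_SD²] and I_D = (V_DD − V_SD)/R_D. Equating: 6.18 V_SD² − 15.79 V_SD + 4.76 = 0, giving V_SD = 0.349 V (the root below V_ov).
I_D = (4.76 − 0.349) / 1.93 = 2.29 mA.

I_D = 2.29 mA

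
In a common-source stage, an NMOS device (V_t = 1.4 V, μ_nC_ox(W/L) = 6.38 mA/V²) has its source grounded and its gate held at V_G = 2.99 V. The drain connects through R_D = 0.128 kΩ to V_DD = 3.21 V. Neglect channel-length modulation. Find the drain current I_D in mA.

V_GS = V_G = 2.99 V, so V_ov = 2.99 − 1.4 = 1.59 V.
Assume saturation: I_D = ½ k_n V_ov² = 0.5 × 6.38 × 1.59² = 8.06 mA, giving V_DS = V_DD − I_D R_D = 3.21 − 8.06 × 0.128 = 2.18 V.
V_DS = 2.18 V ≥ V_ov = 1.59 V, confirming saturation.

I_D = 8.06 mA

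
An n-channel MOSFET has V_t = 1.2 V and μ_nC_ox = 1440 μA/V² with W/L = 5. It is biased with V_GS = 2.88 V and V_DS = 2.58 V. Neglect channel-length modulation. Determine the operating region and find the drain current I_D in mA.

Saturation; I_D = 10.2 mA

k_n = μ_nC_ox · (W/L) = 7.2 mA/V².
V_ov = V_GS − V_t = 2.88 − 1.2 = 1.68 V.
Since V_DS = 2.58 V ≥ V_ov = 1.68 V, the device is in saturation.
I_D = ½ k_n V_ov² = 0.5 × 7.2 × 1.68² = 10.2 mA.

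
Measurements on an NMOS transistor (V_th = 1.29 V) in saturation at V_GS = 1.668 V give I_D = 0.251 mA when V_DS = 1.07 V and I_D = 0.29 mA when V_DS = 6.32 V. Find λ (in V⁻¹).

With V_GS fixed, I_D ∝ (1 + λ V_DS) in saturation, so I_D2/I_D1 = (1 + λ V_DS2)/(1 + λ V_DS1).
0.29/0.251 = 1.155 = (1 + 6.32 λ)/(1 + 1.07 λ).
Solving: λ (I_D1 V_DS2 − I_D2 V_DS1) = I_D2 − I_D1, so λ = (0.29 − 0.251) / (0.251 × 6.32 − 0.29 × 1.07) = 0.039 / 1.28 = 0.0306 V⁻¹.

λ = 0.0306 V⁻¹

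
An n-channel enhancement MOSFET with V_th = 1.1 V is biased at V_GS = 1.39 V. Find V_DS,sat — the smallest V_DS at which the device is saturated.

The boundary between triode and saturation is V_DS = V_GS − V_th = V_ov.
V_ov = 1.39 − 1.1 = 0.29 V.

V_DS,sat = 0.290 V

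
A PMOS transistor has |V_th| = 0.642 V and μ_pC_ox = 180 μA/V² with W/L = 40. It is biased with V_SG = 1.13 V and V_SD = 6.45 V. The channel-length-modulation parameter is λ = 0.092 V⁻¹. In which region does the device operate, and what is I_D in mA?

Saturation; I_D = 1.37 mA

k_p = μ_pC_ox · (W/L) = 7.2 mA/V².
V_ov = V_SG − |V_th| = 1.13 − 0.642 = 0.488 V.
Since V_SD = 6.45 V ≥ V_ov = 0.488 V, the device is in saturation.
I_D = ½ k_p V_ov² (1 + λ V_SD) = 0.5 × 7.2 × 0.488² × (1 + 0.092 × 6.45) = 1.37 mA.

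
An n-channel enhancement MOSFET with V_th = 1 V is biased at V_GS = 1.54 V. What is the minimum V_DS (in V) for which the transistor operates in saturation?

V_DS,sat = 0.540 V

The boundary between triode and saturation is V_DS = V_GS − V_th = V_ov.
V_ov = 1.54 − 1 = 0.54 V.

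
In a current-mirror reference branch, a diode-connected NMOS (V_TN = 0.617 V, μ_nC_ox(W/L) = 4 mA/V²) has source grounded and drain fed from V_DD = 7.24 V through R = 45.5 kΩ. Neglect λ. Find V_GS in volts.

With gate tied to drain, V_GS = V_DS ≥ V_GS − V_TN, so the device is in saturation.
KCL at the drain: ½ k_n (V_GS − V_TN)² = (V_DD − V_GS)/R.
Let x = V_GS − 0.617. Then 91 x² + x − 6.623 = 0, giving x = 0.264 V (positive root), so V_GS = 0.881 V.
I_D = (V_DD − V_GS)/R = (7.24 − 0.881) / 45.5 = 0.14 mA.

V_GS = 0.881 V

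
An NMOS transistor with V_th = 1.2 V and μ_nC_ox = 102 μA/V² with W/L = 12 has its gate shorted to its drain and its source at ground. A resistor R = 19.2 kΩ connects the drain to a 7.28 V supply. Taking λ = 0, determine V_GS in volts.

V_GS = 1.88 V

With gate tied to drain, V_GS = V_DS ≥ V_GS − V_th, so the device is in saturation.
k_n = μ_nC_ox · (W/L) = 1.224 mA/V².
KCL at the drain: ½ k_n (V_GS − V_th)² = (V_DD − V_GS)/R.
Let x = V_GS − 1.2. Then 11.8 x² + x − 6.08 = 0, giving x = 0.678 V (positive root), so V_GS = 1.88 V.
I_D = (V_DD − V_GS)/R = (7.28 − 1.88) / 19.2 = 0.281 mA.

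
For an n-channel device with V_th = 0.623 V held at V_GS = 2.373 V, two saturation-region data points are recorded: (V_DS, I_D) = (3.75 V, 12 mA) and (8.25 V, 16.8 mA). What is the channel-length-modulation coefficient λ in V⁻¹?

λ = 0.133 V⁻¹

With V_GS fixed, I_D ∝ (1 + λ V_DS) in saturation, so I_D2/I_D1 = (1 + λ V_DS2)/(1 + λ V_DS1).
16.8/12 = 1.4 = (1 + 8.25 λ)/(1 + 3.75 λ).
Solving: λ (I_D1 V_DS2 − I_D2 V_DS1) = I_D2 − I_D1, so λ = (16.8 − 12) / (12 × 8.25 − 16.8 × 3.75) = 4.8 / 36 = 0.133 V⁻¹.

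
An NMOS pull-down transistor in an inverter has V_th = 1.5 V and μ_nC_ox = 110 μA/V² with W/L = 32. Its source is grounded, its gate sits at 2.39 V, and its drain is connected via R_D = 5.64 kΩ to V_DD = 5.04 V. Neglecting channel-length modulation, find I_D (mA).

I_D = 0.836 mA

V_GS = V_G = 2.39 V, so V_ov = 2.39 − 1.5 = 0.89 V.
k_n = μ_nC_ox · (W/L) = 3.52 mA/V².
Assume saturation: I_D = ½ k_n V_ov² = 0.5 × 3.52 × 0.89² = 1.39 mA, giving V_DS = V_DD − I_D R_D = 5.04 − 1.39 × 5.64 = -2.82 V.
But -2.82 V < V_ov = 0.89 V, so the device is actually in triode.
In triode I_D = k_n[V_ov V_DS − ½ V_DS²] and I_D = (V_DD − V_DS)/R_D. Equating: 9.93 V_DS² − 18.67 V_DS + 5.04 = 0, giving V_DS = 0.327 V (the root below V_ov).
I_D = (5.04 − 0.327) / 5.64 = 0.836 mA.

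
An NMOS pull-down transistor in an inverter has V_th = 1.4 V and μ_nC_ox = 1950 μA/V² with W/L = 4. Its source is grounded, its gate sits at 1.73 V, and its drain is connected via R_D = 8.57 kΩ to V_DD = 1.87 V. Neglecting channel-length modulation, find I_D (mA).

I_D = 0.207 mA

V_GS = V_G = 1.73 V, so V_ov = 1.73 − 1.4 = 0.33 V.
k_n = μ_nC_ox · (W/L) = 7.8 mA/V².
Assume saturation: I_D = ½ k_n V_ov² = 0.5 × 7.8 × 0.33² = 0.425 mA, giving V_DS = V_DD − I_D R_D = 1.87 − 0.425 × 8.57 = -1.77 V.
But -1.77 V < V_ov = 0.33 V, so the device is actually in triode.
In triode I_D = k_n[V_ov V_DS − ½ V_DS²] and I_D = (V_DD − V_DS)/R_D. Equating: 33.4 V_DS² − 23.06 V_DS + 1.87 = 0, giving V_DS = 0.0939 V (the root below V_ov).
I_D = (1.87 − 0.0939) / 8.57 = 0.207 mA.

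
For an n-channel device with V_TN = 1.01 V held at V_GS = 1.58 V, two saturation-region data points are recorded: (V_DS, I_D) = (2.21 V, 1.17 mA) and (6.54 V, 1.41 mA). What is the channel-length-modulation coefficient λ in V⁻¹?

λ = 0.0529 V⁻¹

With V_GS fixed, I_D ∝ (1 + λ V_DS) in saturation, so I_D2/I_D1 = (1 + λ V_DS2)/(1 + λ V_DS1).
1.41/1.17 = 1.205 = (1 + 6.54 λ)/(1 + 2.21 λ).
Solving: λ (I_D1 V_DS2 − I_D2 V_DS1) = I_D2 − I_D1, so λ = (1.41 − 1.17) / (1.17 × 6.54 − 1.41 × 2.21) = 0.24 / 4.54 = 0.0529 V⁻¹.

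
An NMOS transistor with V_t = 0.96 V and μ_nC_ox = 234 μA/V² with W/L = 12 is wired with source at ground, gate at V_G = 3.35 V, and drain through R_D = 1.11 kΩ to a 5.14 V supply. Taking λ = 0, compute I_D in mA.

V_GS = V_G = 3.35 V, so V_ov = 3.35 − 0.96 = 2.39 V.
k_n = μ_nC_ox · (W/L) = 2.808 mA/V².
Assume saturation: I_D = ½ k_n V_ov² = 0.5 × 2.808 × 2.39² = 8.02 mA, giving V_DS = V_DD − I_D R_D = 5.14 − 8.02 × 1.11 = -3.76 V.
But -3.76 V < V_ov = 2.39 V, so the device is actually in triode.
In triode I_D = k_n[V_ov V_DS − ½ V_DS²] and I_D = (V_DD − V_DS)/R_D. Equating: 1.56 V_DS² − 8.449 V_DS + 5.14 = 0, giving V_DS = 0.698 V (the root below V_ov).
I_D = (5.14 − 0.698) / 1.11 = 4 mA.

I_D = 4.00 mA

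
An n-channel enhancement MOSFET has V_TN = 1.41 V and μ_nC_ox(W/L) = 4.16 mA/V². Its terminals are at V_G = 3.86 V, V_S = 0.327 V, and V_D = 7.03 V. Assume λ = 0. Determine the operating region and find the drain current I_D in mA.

Saturation; I_D = 9.37 mA

V_GS = V_G − V_S = 3.86 − 0.327 = 3.53 V; V_DS = V_D − V_S = 7.03 − 0.327 = 6.7 V.
V_ov = V_GS − V_TN = 3.53 − 1.41 = 2.12 V.
Since V_DS = 6.7 V ≥ V_ov = 2.12 V, the device is in saturation.
I_D = ½ k_n V_ov² = 0.5 × 4.16 × 2.12² = 9.37 mA.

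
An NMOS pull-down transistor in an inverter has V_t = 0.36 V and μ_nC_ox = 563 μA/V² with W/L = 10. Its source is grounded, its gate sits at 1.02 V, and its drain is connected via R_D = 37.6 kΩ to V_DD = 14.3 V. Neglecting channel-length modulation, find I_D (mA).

V_GS = V_G = 1.02 V, so V_ov = 1.02 − 0.36 = 0.66 V.
k_n = μ_nC_ox · (W/L) = 5.63 mA/V².
Assume saturation: I_D = ½ k_n V_ov² = 0.5 × 5.63 × 0.66² = 1.23 mA, giving V_DS = V_DD − I_D R_D = 14.3 − 1.23 × 37.6 = -31.8 V.
But -31.8 V < V_ov = 0.66 V, so the device is actually in triode.
In triode I_D = k_n[V_ov V_DS − ½ V_DS²] and I_D = (V_DD − V_DS)/R_D. Equating: 106 V_DS² − 140.7 V_DS + 14.3 = 0, giving V_DS = 0.111 V (the root below V_ov).
I_D = (14.3 − 0.111) / 37.6 = 0.377 mA.

I_D = 0.377 mA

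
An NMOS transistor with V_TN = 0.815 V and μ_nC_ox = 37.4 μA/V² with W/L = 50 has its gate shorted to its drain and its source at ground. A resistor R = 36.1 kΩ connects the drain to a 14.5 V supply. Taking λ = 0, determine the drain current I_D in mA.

I_D = 0.362 mA

With gate tied to drain, V_GS = V_DS ≥ V_GS − V_TN, so the device is in saturation.
k_n = μ_nC_ox · (W/L) = 1.87 mA/V².
KCL at the drain: ½ k_n (V_GS − V_TN)² = (V_DD − V_GS)/R.
Let x = V_GS − 0.815. Then 33.8 x² + x − 13.69 = 0, giving x = 0.622 V (positive root), so V_GS = 1.44 V.
I_D = (V_DD − V_GS)/R = (14.5 − 1.44) / 36.1 = 0.362 mA.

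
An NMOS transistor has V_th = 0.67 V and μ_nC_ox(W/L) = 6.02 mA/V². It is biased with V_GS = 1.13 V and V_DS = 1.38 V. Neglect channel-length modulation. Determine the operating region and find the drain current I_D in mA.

V_ov = V_GS − V_th = 1.13 − 0.67 = 0.46 V.
Since V_DS = 1.38 V ≥ V_ov = 0.46 V, the device is in saturation.
I_D = ½ k_n V_ov² = 0.5 × 6.02 × 0.46² = 0.637 mA.

Saturation; I_D = 0.637 mA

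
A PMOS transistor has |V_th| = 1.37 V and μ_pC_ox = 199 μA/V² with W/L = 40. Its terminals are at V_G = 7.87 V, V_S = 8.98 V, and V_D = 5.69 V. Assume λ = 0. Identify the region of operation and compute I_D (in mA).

V_SG = V_S − V_G = 8.98 − 7.87 = 1.11 V; V_SD = V_S − V_D = 8.98 − 5.69 = 3.29 V.
V_SG = 1.11 V < |V_th| = 1.37 V, so the transistor is in cutoff.

Cutoff; I_D = 0 mA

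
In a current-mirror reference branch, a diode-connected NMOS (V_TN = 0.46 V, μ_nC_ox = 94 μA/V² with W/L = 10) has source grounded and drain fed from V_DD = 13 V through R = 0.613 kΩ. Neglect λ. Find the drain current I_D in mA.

With gate tied to drain, V_GS = V_DS ≥ V_GS − V_TN, so the device is in saturation.
k_n = μ_nC_ox · (W/L) = 0.94 mA/V².
KCL at the drain: ½ k_n (V_GS − V_TN)² = (V_DD − V_GS)/R.
Let x = V_GS − 0.46. Then 0.288 x² + x − 12.54 = 0, giving x = 5.09 V (positive root), so V_GS = 5.55 V.
I_D = (V_DD − V_GS)/R = (13 − 5.55) / 0.613 = 12.2 mA.

I_D = 12.2 mA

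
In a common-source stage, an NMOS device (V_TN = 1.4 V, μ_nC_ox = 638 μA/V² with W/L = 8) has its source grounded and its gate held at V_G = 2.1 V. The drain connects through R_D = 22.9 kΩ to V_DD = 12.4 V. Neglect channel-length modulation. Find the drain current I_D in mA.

I_D = 0.534 mA

V_GS = V_G = 2.1 V, so V_ov = 2.1 − 1.4 = 0.7 V.
k_n = μ_nC_ox · (W/L) = 5.104 mA/V².
Assume saturation: I_D = ½ k_n V_ov² = 0.5 × 5.104 × 0.7² = 1.25 mA, giving V_DS = V_DD − I_D R_D = 12.4 − 1.25 × 22.9 = -16.2 V.
But -16.2 V < V_ov = 0.7 V, so the device is actually in triode.
In triode I_D = k_n[V_ov V_DS − ½ V_DS²] and I_D = (V_DD − V_DS)/R_D. Equating: 58.4 V_DS² − 82.82 V_DS + 12.4 = 0, giving V_DS = 0.17 V (the root below V_ov).
I_D = (12.4 − 0.17) / 22.9 = 0.534 mA.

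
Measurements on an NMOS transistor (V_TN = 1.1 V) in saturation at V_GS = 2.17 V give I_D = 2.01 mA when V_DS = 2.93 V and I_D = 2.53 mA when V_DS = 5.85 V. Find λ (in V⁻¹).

With V_GS fixed, I_D ∝ (1 + λ V_DS) in saturation, so I_D2/I_D1 = (1 + λ V_DS2)/(1 + λ V_DS1).
2.53/2.01 = 1.259 = (1 + 5.85 λ)/(1 + 2.93 λ).
Solving: λ (I_D1 V_DS2 − I_D2 V_DS1) = I_D2 − I_D1, so λ = (2.53 − 2.01) / (2.01 × 5.85 − 2.53 × 2.93) = 0.52 / 4.35 = 0.12 V⁻¹.

λ = 0.120 V⁻¹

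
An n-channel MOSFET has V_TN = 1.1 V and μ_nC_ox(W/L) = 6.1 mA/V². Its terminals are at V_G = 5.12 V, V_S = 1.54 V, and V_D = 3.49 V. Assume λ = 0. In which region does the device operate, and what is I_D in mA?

Triode; I_D = 17.9 mA

V_GS = V_G − V_S = 5.12 − 1.54 = 3.58 V; V_DS = V_D − V_S = 3.49 − 1.54 = 1.95 V.
V_ov = V_GS − V_TN = 3.58 − 1.1 = 2.48 V.
Since V_DS = 1.95 V < V_ov = 2.48 V, the device is in the triode region.
I_D = k_n [V_ov · V_DS − ½ V_DS²] = 6.1 × [2.48 × 1.95 − 0.5 × 1.95²] = 17.9 mA.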